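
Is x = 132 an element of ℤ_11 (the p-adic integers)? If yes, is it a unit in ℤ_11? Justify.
x ∈ ℤ_11 but not a unit; v_11(x) = 1 > 0

ℤ_11 = {x ∈ ℚ_11 : v_11(x) ≥ 0} and ℤ_11^× = {x ∈ ℤ_11 : v_11(x) = 0}. Here v_11(132) = v_11(num) − v_11(den) = 1; compare against these criteria.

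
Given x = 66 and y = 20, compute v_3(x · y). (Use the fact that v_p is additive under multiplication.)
v_3(1320) = 1

v_p(x) = 1 (factor: 66 = 3^1 · 22); v_p(y) = 0 (factor: 20 = 3^0 · 20). Additivity: v_p(xy) = v_p(x) + v_p(y) = 1 + 0 = 1. (Direct check: xy = 1320 = 3^1 · (440).)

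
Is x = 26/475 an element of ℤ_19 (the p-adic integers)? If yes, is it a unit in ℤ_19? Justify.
x ∉ ℤ_19 (v_19(x) = -1 < 0)

ℤ_19 = {x ∈ ℚ_19 : v_19(x) ≥ 0} and ℤ_19^× = {x ∈ ℤ_19 : v_19(x) = 0}. Here v_19(26/475) = v_19(num) − v_19(den) = -1; compare against these criteria.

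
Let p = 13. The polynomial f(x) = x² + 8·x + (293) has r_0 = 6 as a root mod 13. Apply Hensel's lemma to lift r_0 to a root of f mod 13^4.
r_3 = 27475 (mod 28561)

Hensel: r_{i+1} = r_i − f(r_i)·(f′(r_i))^{-1} mod 13^{i+2}, f′(x) = 2x + 8. Iterate:
  r_0 = 6 (mod 13)
  r_1 = 97 (mod 169)
  r_2 = 1111 (mod 2197)
  r_3 = 27475 (mod 28561)
Final: r = 27475 satisfies f(r) ≡ 0 mod 13^4.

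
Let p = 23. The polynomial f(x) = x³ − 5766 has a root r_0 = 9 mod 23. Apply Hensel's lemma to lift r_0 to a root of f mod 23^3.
r_2 = 9186 (mod 12167)

Hensel: r_{i+1} = r_i − f(r_i)/f′(r_i) mod 23^{i+2}, where f′(x) = 3x². Iterate:
  r_0 = 9 (mod 23)
  r_1 = 193 (mod 529)
  r_2 = 9186 (mod 12167)
Final: r = 9186 with f(r) ≡ 0 mod 23^3.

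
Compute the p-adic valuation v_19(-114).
v_19(-114) = 1

v_19(n) is the largest exponent k such that 19^k divides n. Factor out: -114 = -19^1 · 6. (Sign doesn't affect v_p.) So v_19(-114) = 1.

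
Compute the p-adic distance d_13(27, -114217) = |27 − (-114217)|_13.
d_13(27, -114217) = 1/28561

Step 1 — x − y = 27 − (-114217) = 114244. Step 2 — v_13(114244) = 4 (factor: 114244 = (13^4 · 4); the sign does not affect v_p). Step 3 — |x − y|_13 = 13^{-4} = 1/28561.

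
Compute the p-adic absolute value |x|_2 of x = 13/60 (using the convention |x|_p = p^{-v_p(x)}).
|13/60|_2 = 4

Step 1 — compute v_2(x) by factoring powers of 2 out of the numerator and denominator: v_2(13/60) = -2. Step 2 — apply |x|_p = p^{-v_p(x)} = 2^{2} = 4.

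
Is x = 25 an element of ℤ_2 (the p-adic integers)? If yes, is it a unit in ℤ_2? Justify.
x ∈ ℤ_2^× (unit); v_2(x) = 0

ℤ_2 = {x ∈ ℚ_2 : v_2(x) ≥ 0} and ℤ_2^× = {x ∈ ℤ_2 : v_2(x) = 0}. Here v_2(25) = v_2(num) − v_2(den) = 0; compare against these criteria.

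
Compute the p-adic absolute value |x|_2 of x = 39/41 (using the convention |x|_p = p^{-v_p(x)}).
|39/41|_2 = 1

Step 1 — compute v_2(x) by factoring powers of 2 out of the numerator and denominator: v_2(39/41) = 0. Step 2 — apply |x|_p = p^{-v_p(x)} = 2^{0} = 1.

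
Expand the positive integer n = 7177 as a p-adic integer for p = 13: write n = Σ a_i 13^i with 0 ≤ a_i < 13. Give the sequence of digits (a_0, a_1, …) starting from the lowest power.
(a_0, a_1, …) = (1, 6, 3, 3)

Repeated division by 13 gives the digits low-to-high: 7177 = 1 + 6·13^1 + 3·13^2 + 3·13^3. Digit sequence: (1, 6, 3, 3).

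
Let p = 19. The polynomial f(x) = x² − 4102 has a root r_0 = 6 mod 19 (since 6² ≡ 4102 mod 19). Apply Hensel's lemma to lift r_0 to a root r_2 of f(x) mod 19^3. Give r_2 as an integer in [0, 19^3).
r_2 = 3654 (mod 6859)

Hensel's recurrence: r_{i+1} = r_i − f(r_i)·(f′(r_i))^{-1} mod 19^{i+2}, with f′(x) = 2x. Iterate:
  r_0 = 6 (mod 19)
  r_1 = 44 (mod 361)
  r_2 = 3654 (mod 6859)
Final: r_2 = 3654, and one checks f(r_2) ≡ 0 mod 19^3.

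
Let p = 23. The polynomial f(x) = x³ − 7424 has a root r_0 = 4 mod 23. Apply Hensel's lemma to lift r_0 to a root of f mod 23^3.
r_2 = 1039 (mod 12167)

Hensel: r_{i+1} = r_i − f(r_i)/f′(r_i) mod 23^{i+2}, where f′(x) = 3x². Iterate:
  r_0 = 4 (mod 23)
  r_1 = 510 (mod 529)
  r_2 = 1039 (mod 12167)
Final: r = 1039 with f(r) ≡ 0 mod 23^3.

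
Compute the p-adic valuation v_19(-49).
v_19(-49) = 0

v_19(n) is the largest exponent k such that 19^k divides n. Factor out: -49 = -19^0 · 49. (Sign doesn't affect v_p.) So v_19(-49) = 0.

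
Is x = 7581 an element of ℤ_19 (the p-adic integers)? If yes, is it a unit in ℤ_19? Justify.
x ∈ ℤ_19 but not a unit; v_19(x) = 2 > 0

ℤ_19 = {x ∈ ℚ_19 : v_19(x) ≥ 0} and ℤ_19^× = {x ∈ ℤ_19 : v_19(x) = 0}. Here v_19(7581) = v_19(num) − v_19(den) = 2; compare against these criteria.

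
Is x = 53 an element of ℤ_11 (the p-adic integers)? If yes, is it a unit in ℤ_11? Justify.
x ∈ ℤ_11^× (unit); v_11(x) = 0

ℤ_11 = {x ∈ ℚ_11 : v_11(x) ≥ 0} and ℤ_11^× = {x ∈ ℤ_11 : v_11(x) = 0}. Here v_11(53) = v_11(num) − v_11(den) = 0; compare against these criteria.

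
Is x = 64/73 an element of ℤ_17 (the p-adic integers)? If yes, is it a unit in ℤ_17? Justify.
x ∈ ℤ_17^× (unit); v_17(x) = 0

ℤ_17 = {x ∈ ℚ_17 : v_17(x) ≥ 0} and ℤ_17^× = {x ∈ ℤ_17 : v_17(x) = 0}. Here v_17(64/73) = v_17(num) − v_17(den) = 0; compare against these criteria.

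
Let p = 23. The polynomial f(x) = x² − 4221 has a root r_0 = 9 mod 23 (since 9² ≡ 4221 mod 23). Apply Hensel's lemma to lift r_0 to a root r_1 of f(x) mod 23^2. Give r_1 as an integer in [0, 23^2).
r_1 = 239 (mod 529)

Hensel's recurrence: r_{i+1} = r_i − f(r_i)·(f′(r_i))^{-1} mod 23^{i+2}, with f′(x) = 2x. Iterate:
  r_0 = 9 (mod 23)
  r_1 = 239 (mod 529)
Final: r_1 = 239, and one checks f(r_1) ≡ 0 mod 23^2.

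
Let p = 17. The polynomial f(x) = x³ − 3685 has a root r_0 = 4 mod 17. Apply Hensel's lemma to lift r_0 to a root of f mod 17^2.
r_1 = 242 (mod 289)

Hensel: r_{i+1} = r_i − f(r_i)/f′(r_i) mod 17^{i+2}, where f′(x) = 3x². Iterate:
  r_0 = 4 (mod 17)
  r_1 = 242 (mod 289)
Final: r = 242 with f(r) ≡ 0 mod 17^2.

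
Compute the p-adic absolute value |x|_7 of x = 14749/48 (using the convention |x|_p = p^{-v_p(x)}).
|14749/48|_7 = 1/343

Step 1 — compute v_7(x) by factoring powers of 7 out of the numerator and denominator: v_7(14749/48) = 3. Step 2 — apply |x|_p = p^{-v_p(x)} = 7^{-3} = 1/343.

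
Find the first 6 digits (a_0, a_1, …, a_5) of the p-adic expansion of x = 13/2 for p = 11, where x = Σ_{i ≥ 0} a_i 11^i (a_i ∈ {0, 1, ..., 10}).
(a_0, …, a_5) = (1, 6, 5, 5, 5, 5)

v_11(13/2) = 0 (numerator and denominator both coprime to 11), so x ∈ ℤ_11^×. Compute digits iteratively via a_i = x_i mod 11, x_{i+1} = (x_i − a_i)/11, with x_0 = x:
  x_0 = 13/2;  a_0 = 1;  x_1 = (x_0 − 1)/11 = 1/2
  x_1 = 1/2;  a_1 = 6;  x_2 = (x_1 − 6)/11 = -1/2
  x_2 = -1/2;  a_2 = 5;  x_3 = (x_2 − 5)/11 = -1/2
  x_3 = -1/2;  a_3 = 5;  x_4 = (x_3 − 5)/11 = -1/2
  x_4 = -1/2;  a_4 = 5;  x_5 = (x_4 − 5)/11 = -1/2
  x_5 = -1/2;  a_5 = 5;  x_6 = (x_5 − 5)/11 = -1/2
Digits: (1, 6, 5, 5, 5, 5).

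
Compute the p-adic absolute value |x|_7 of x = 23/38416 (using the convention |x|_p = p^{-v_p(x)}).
|23/38416|_7 = 2401

Step 1 — compute v_7(x) by factoring powers of 7 out of the numerator and denominator: v_7(23/38416) = -4. Step 2 — apply |x|_p = p^{-v_p(x)} = 7^{4} = 2401.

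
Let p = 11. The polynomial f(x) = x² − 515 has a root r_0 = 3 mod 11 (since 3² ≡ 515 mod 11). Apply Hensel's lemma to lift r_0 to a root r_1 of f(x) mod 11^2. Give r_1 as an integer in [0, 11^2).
r_1 = 47 (mod 121)

Hensel's recurrence: r_{i+1} = r_i − f(r_i)·(f′(r_i))^{-1} mod 11^{i+2}, with f′(x) = 2x. Iterate:
  r_0 = 3 (mod 11)
  r_1 = 47 (mod 121)
Final: r_1 = 47, and one checks f(r_1) ≡ 0 mod 11^2.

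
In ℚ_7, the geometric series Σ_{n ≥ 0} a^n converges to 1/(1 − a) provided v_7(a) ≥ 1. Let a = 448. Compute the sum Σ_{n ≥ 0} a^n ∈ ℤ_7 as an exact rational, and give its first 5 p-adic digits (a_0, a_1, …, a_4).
Σ a^n = 1/(1 − a) = -1/447;  first 5 digits = (1, 1, 3, 6, 6)

v_7(a) = 1 ≥ 1, so the series converges in ℤ_7 to 1/(1 − a) = 1/(1 − 448) = -1/447. Expand this rational in ℤ_7: compute digits iteratively via d_i = x_i mod 7, x_{i+1} = (x_i − d_i)/7. The first 5 digits are (1, 1, 3, 6, 6).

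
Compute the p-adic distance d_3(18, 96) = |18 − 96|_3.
d_3(18, 96) = 1/3

Step 1 — x − y = 18 − 96 = -78. Step 2 — v_3(-78) = 1 (factor: -78 = −(3^1 · 26); the sign does not affect v_p). Step 3 — |x − y|_3 = 3^{-1} = 1/3.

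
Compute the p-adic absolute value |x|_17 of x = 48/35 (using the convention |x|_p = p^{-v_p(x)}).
|48/35|_17 = 1

Step 1 — compute v_17(x) by factoring powers of 17 out of the numerator and denominator: v_17(48/35) = 0. Step 2 — apply |x|_p = p^{-v_p(x)} = 17^{0} = 1.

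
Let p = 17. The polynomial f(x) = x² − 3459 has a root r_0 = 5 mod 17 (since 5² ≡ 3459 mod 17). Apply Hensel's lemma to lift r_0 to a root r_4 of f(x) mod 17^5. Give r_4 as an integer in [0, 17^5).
r_4 = 1192300 (mod 1419857)

Hensel's recurrence: r_{i+1} = r_i − f(r_i)·(f′(r_i))^{-1} mod 17^{i+2}, with f′(x) = 2x. Iterate:
  r_0 = 5 (mod 17)
  r_1 = 175 (mod 289)
  r_2 = 3354 (mod 4913)
  r_3 = 23006 (mod 83521)
  r_4 = 1192300 (mod 1419857)
Final: r_4 = 1192300, and one checks f(r_4) ≡ 0 mod 17^5.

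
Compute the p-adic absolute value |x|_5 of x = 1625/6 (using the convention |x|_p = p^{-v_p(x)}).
|1625/6|_5 = 1/125

Step 1 — compute v_5(x) by factoring powers of 5 out of the numerator and denominator: v_5(1625/6) = 3. Step 2 — apply |x|_p = p^{-v_p(x)} = 5^{-3} = 1/125.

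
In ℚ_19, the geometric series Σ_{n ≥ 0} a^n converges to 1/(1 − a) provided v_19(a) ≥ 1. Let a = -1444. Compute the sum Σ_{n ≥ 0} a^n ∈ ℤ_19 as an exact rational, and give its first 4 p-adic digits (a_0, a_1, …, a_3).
Σ a^n = 1/(1 − a) = 1/1445;  first 4 digits = (1, 0, 15, 18)

v_19(a) = 2 ≥ 1, so the series converges in ℤ_19 to 1/(1 − a) = 1/(1 − (-1444)) = 1/1445. Expand this rational in ℤ_19: compute digits iteratively via d_i = x_i mod 19, x_{i+1} = (x_i − d_i)/19. The first 4 digits are (1, 0, 15, 18).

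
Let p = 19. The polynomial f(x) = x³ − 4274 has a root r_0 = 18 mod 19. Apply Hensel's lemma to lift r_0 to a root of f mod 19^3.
r_2 = 1785 (mod 6859)

Hensel: r_{i+1} = r_i − f(r_i)/f′(r_i) mod 19^{i+2}, where f′(x) = 3x². Iterate:
  r_0 = 18 (mod 19)
  r_1 = 341 (mod 361)
  r_2 = 1785 (mod 6859)
Final: r = 1785 with f(r) ≡ 0 mod 19^3.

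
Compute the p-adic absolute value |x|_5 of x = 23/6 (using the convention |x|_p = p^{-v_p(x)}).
|23/6|_5 = 1

Step 1 — compute v_5(x) by factoring powers of 5 out of the numerator and denominator: v_5(23/6) = 0. Step 2 — apply |x|_p = p^{-v_p(x)} = 5^{0} = 1.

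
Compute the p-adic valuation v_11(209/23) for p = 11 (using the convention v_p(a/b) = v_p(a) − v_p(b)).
v_11(209/23) = 1

Factor powers of 11 from the numerator and denominator of the reduced fraction: 209 = 11^1 · 19 and 23 = 11^0 · 23. Apply v_p(a/b) = v_p(a) − v_p(b): v_11(209/23) = 1 − 0 = 1.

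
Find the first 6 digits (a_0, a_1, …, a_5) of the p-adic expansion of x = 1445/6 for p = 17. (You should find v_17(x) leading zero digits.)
(a_0, …, a_5) = (0, 0, 15, 2, 14, 2)

v_17(1445/6) = 2, so a_0 = ... = a_1 = 0. Factor out: x = 17^2 · u with u = 5/6 a unit in ℤ_17. Expand u iteratively via a_{v+i} = u_i mod 17, u_{i+1} = (u_i − a_{v+i})/17:
  u_0 = 5/6;  a_2 = 15;  u_1 = (u_0 − 15)/17 = -5/6
  u_1 = -5/6;  a_3 = 2;  u_2 = (u_1 − 2)/17 = -1/6
  u_2 = -1/6;  a_4 = 14;  u_3 = (u_2 − 14)/17 = -5/6
  u_3 = -5/6;  a_5 = 2;  u_4 = (u_3 − 2)/17 = -1/6
Digits: (0, 0, 15, 2, 14, 2).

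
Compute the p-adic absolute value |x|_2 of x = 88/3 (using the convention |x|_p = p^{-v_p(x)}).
|88/3|_2 = 1/8

Step 1 — compute v_2(x) by factoring powers of 2 out of the numerator and denominator: v_2(88/3) = 3. Step 2 — apply |x|_p = p^{-v_p(x)} = 2^{-3} = 1/8.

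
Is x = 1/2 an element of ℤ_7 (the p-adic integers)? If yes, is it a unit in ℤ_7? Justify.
x ∈ ℤ_7^× (unit); v_7(x) = 0

ℤ_7 = {x ∈ ℚ_7 : v_7(x) ≥ 0} and ℤ_7^× = {x ∈ ℤ_7 : v_7(x) = 0}. Here v_7(1/2) = v_7(num) − v_7(den) = 0; compare against these criteria.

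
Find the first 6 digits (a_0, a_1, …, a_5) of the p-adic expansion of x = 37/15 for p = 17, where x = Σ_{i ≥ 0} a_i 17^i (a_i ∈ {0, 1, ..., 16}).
(a_0, …, a_5) = (7, 2, 1, 9, 4, 2)

v_17(37/15) = 0 (numerator and denominator both coprime to 17), so x ∈ ℤ_17^×. Compute digits iteratively via a_i = x_i mod 17, x_{i+1} = (x_i − a_i)/17, with x_0 = x:
  x_0 = 37/15;  a_0 = 7;  x_1 = (x_0 − 7)/17 = -4/15
  x_1 = -4/15;  a_1 = 2;  x_2 = (x_1 − 2)/17 = -2/15
  x_2 = -2/15;  a_2 = 1;  x_3 = (x_2 − 1)/17 = -1/15
  x_3 = -1/15;  a_3 = 9;  x_4 = (x_3 − 9)/17 = -8/15
  x_4 = -8/15;  a_4 = 4;  x_5 = (x_4 − 4)/17 = -4/15
  x_5 = -4/15;  a_5 = 2;  x_6 = (x_5 − 2)/17 = -2/15
Digits: (7, 2, 1, 9, 4, 2).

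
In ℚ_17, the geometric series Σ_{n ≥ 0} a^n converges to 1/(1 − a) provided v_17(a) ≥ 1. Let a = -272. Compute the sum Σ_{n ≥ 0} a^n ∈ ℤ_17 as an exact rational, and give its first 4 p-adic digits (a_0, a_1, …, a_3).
Σ a^n = 1/(1 − a) = 1/273;  first 4 digits = (1, 1, 0, 16)

v_17(a) = 1 ≥ 1, so the series converges in ℤ_17 to 1/(1 − a) = 1/(1 − (-272)) = 1/273. Expand this rational in ℤ_17: compute digits iteratively via d_i = x_i mod 17, x_{i+1} = (x_i − d_i)/17. The first 4 digits are (1, 1, 0, 16).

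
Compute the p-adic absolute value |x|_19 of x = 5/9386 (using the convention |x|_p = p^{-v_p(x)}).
|5/9386|_19 = 361

Step 1 — compute v_19(x) by factoring powers of 19 out of the numerator and denominator: v_19(5/9386) = -2. Step 2 — apply |x|_p = p^{-v_p(x)} = 19^{2} = 361.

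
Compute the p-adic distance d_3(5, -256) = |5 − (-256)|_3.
d_3(5, -256) = 1/9

Step 1 — x − y = 5 − (-256) = 261. Step 2 — v_3(261) = 2 (factor: 261 = (3^2 · 29); the sign does not affect v_p). Step 3 — |x − y|_3 = 3^{-2} = 1/9.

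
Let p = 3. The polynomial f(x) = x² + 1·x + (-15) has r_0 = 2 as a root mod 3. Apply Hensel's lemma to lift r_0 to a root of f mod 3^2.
r_1 = 2 (mod 9)

Hensel: r_{i+1} = r_i − f(r_i)·(f′(r_i))^{-1} mod 3^{i+2}, f′(x) = 2x + 1. Iterate:
  r_0 = 2 (mod 3)
  r_1 = 2 (mod 9)
Final: r = 2 satisfies f(r) ≡ 0 mod 3^2.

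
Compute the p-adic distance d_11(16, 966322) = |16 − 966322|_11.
d_11(16, 966322) = 1/161051

Step 1 — x − y = 16 − 966322 = -966306. Step 2 — v_11(-966306) = 5 (factor: -966306 = −(11^5 · 6); the sign does not affect v_p). Step 3 — |x − y|_11 = 11^{-5} = 1/161051.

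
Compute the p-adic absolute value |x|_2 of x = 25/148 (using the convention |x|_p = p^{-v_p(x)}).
|25/148|_2 = 4

Step 1 — compute v_2(x) by factoring powers of 2 out of the numerator and denominator: v_2(25/148) = -2. Step 2 — apply |x|_p = p^{-v_p(x)} = 2^{2} = 4.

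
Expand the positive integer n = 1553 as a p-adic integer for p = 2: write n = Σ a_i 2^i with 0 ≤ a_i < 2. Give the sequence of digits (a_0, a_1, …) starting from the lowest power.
(a_0, a_1, …) = (1, 0, 0, 0, 1, 0, 0, 0, 0, 1, 1)

Repeated division by 2 gives the digits low-to-high: 1553 = 1 + 1·2^4 + 1·2^9 + 1·2^10. Digit sequence: (1, 0, 0, 0, 1, 0, 0, 0, 0, 1, 1).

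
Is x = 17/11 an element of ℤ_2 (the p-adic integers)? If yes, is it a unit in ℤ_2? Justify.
x ∈ ℤ_2^× (unit); v_2(x) = 0

ℤ_2 = {x ∈ ℚ_2 : v_2(x) ≥ 0} and ℤ_2^× = {x ∈ ℤ_2 : v_2(x) = 0}. Here v_2(17/11) = v_2(num) − v_2(den) = 0; compare against these criteria.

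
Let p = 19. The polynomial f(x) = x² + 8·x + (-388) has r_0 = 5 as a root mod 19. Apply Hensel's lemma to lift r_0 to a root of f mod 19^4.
r_3 = 43002 (mod 130321)

Hensel: r_{i+1} = r_i − f(r_i)·(f′(r_i))^{-1} mod 19^{i+2}, f′(x) = 2x + 8. Iterate:
  r_0 = 5 (mod 19)
  r_1 = 43 (mod 361)
  r_2 = 1848 (mod 6859)
  r_3 = 43002 (mod 130321)
Final: r = 43002 satisfies f(r) ≡ 0 mod 19^4.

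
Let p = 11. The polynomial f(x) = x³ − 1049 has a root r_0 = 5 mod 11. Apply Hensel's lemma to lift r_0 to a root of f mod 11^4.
r_3 = 9344 (mod 14641)

Hensel: r_{i+1} = r_i − f(r_i)/f′(r_i) mod 11^{i+2}, where f′(x) = 3x². Iterate:
  r_0 = 5 (mod 11)
  r_1 = 27 (mod 121)
  r_2 = 27 (mod 1331)
  r_3 = 9344 (mod 14641)
Final: r = 9344 with f(r) ≡ 0 mod 11^4.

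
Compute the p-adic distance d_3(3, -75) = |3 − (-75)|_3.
d_3(3, -75) = 1/3

Step 1 — x − y = 3 − (-75) = 78. Step 2 — v_3(78) = 1 (factor: 78 = (3^1 · 26); the sign does not affect v_p). Step 3 — |x − y|_3 = 3^{-1} = 1/3.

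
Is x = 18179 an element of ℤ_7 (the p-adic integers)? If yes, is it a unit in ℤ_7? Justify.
x ∈ ℤ_7 but not a unit; v_7(x) = 3 > 0

ℤ_7 = {x ∈ ℚ_7 : v_7(x) ≥ 0} and ℤ_7^× = {x ∈ ℤ_7 : v_7(x) = 0}. Here v_7(18179) = v_7(num) − v_7(den) = 3; compare against these criteria.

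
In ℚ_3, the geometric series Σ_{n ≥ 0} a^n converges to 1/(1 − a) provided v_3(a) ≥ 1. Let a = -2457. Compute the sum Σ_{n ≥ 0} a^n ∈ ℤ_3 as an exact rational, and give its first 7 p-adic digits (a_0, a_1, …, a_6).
Σ a^n = 1/(1 − a) = 1/2458;  first 7 digits = (1, 0, 0, 2, 2, 1, 0)

v_3(a) = 3 ≥ 1, so the series converges in ℤ_3 to 1/(1 − a) = 1/(1 − (-2457)) = 1/2458. Expand this rational in ℤ_3: compute digits iteratively via d_i = x_i mod 3, x_{i+1} = (x_i − d_i)/3. The first 7 digits are (1, 0, 0, 2, 2, 1, 0).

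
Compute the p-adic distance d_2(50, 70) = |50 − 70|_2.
d_2(50, 70) = 1/4

Step 1 — x − y = 50 − 70 = -20. Step 2 — v_2(-20) = 2 (factor: -20 = −(2^2 · 5); the sign does not affect v_p). Step 3 — |x − y|_2 = 2^{-2} = 1/4.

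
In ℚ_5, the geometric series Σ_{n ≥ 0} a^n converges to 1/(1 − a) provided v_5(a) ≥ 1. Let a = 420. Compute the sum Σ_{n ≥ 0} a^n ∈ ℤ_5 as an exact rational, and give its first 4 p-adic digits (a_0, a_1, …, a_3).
Σ a^n = 1/(1 − a) = -1/419;  first 4 digits = (1, 4, 2, 3)

v_5(a) = 1 ≥ 1, so the series converges in ℤ_5 to 1/(1 − a) = 1/(1 − 420) = -1/419. Expand this rational in ℤ_5: compute digits iteratively via d_i = x_i mod 5, x_{i+1} = (x_i − d_i)/5. The first 4 digits are (1, 4, 2, 3).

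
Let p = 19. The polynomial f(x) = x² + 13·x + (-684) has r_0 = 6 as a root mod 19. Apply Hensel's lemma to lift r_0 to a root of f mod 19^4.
r_3 = 39450 (mod 130321)

Hensel: r_{i+1} = r_i − f(r_i)·(f′(r_i))^{-1} mod 19^{i+2}, f′(x) = 2x + 13. Iterate:
  r_0 = 6 (mod 19)
  r_1 = 101 (mod 361)
  r_2 = 5155 (mod 6859)
  r_3 = 39450 (mod 130321)
Final: r = 39450 satisfies f(r) ≡ 0 mod 19^4.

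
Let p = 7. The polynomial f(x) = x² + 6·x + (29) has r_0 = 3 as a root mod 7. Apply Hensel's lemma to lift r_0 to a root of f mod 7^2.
r_1 = 31 (mod 49)

Hensel: r_{i+1} = r_i − f(r_i)·(f′(r_i))^{-1} mod 7^{i+2}, f′(x) = 2x + 6. Iterate:
  r_0 = 3 (mod 7)
  r_1 = 31 (mod 49)
Final: r = 31 satisfies f(r) ≡ 0 mod 7^2.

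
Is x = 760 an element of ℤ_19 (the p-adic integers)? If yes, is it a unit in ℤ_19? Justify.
x ∈ ℤ_19 but not a unit; v_19(x) = 1 > 0

ℤ_19 = {x ∈ ℚ_19 : v_19(x) ≥ 0} and ℤ_19^× = {x ∈ ℤ_19 : v_19(x) = 0}. Here v_19(760) = v_19(num) − v_19(den) = 1; compare against these criteria.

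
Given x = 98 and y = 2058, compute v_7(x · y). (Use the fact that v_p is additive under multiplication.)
v_7(201684) = 5

v_p(x) = 2 (factor: 98 = 7^2 · 2); v_p(y) = 3 (factor: 2058 = 7^3 · 6). Additivity: v_p(xy) = v_p(x) + v_p(y) = 2 + 3 = 5. (Direct check: xy = 201684 = 7^5 · (12).)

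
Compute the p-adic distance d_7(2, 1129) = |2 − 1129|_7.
d_7(2, 1129) = 1/49

Step 1 — x − y = 2 − 1129 = -1127. Step 2 — v_7(-1127) = 2 (factor: -1127 = −(7^2 · 23); the sign does not affect v_p). Step 3 — |x − y|_7 = 7^{-2} = 1/49.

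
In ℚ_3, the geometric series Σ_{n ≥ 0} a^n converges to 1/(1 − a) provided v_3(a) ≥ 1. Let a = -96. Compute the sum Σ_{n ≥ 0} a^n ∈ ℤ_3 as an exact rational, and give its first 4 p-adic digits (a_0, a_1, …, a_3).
Σ a^n = 1/(1 − a) = 1/97;  first 4 digits = (1, 1, 2, 2)

v_3(a) = 1 ≥ 1, so the series converges in ℤ_3 to 1/(1 − a) = 1/(1 − (-96)) = 1/97. Expand this rational in ℤ_3: compute digits iteratively via d_i = x_i mod 3, x_{i+1} = (x_i − d_i)/3. The first 4 digits are (1, 1, 2, 2).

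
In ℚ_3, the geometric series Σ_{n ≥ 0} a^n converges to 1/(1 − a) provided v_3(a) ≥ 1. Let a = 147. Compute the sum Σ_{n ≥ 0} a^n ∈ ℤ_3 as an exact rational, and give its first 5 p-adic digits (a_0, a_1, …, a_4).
Σ a^n = 1/(1 − a) = -1/146;  first 5 digits = (1, 1, 2, 2, 2)

v_3(a) = 1 ≥ 1, so the series converges in ℤ_3 to 1/(1 − a) = 1/(1 − 147) = -1/146. Expand this rational in ℤ_3: compute digits iteratively via d_i = x_i mod 3, x_{i+1} = (x_i − d_i)/3. The first 5 digits are (1, 1, 2, 2, 2).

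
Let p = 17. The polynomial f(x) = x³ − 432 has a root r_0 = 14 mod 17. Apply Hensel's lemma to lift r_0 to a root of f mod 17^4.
r_3 = 16487 (mod 83521)

Hensel: r_{i+1} = r_i − f(r_i)/f′(r_i) mod 17^{i+2}, where f′(x) = 3x². Iterate:
  r_0 = 14 (mod 17)
  r_1 = 14 (mod 289)
  r_2 = 1748 (mod 4913)
  r_3 = 16487 (mod 83521)
Final: r = 16487 with f(r) ≡ 0 mod 17^4.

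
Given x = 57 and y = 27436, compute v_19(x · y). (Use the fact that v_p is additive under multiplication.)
v_19(1563852) = 4

v_p(x) = 1 (factor: 57 = 19^1 · 3); v_p(y) = 3 (factor: 27436 = 19^3 · 4). Additivity: v_p(xy) = v_p(x) + v_p(y) = 1 + 3 = 4. (Direct check: xy = 1563852 = 19^4 · (12).)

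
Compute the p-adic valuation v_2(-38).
v_2(-38) = 1

v_2(n) is the largest exponent k such that 2^k divides n. Factor out: -38 = -2^1 · 19. (Sign doesn't affect v_p.) So v_2(-38) = 1.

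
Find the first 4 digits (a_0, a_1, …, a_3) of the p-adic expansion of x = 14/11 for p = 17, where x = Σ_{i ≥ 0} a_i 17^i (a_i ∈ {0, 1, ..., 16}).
(a_0, …, a_3) = (9, 15, 13, 10)

v_17(14/11) = 0 (numerator and denominator both coprime to 17), so x ∈ ℤ_17^×. Compute digits iteratively via a_i = x_i mod 17, x_{i+1} = (x_i − a_i)/17, with x_0 = x:
  x_0 = 14/11;  a_0 = 9;  x_1 = (x_0 − 9)/17 = -5/11
  x_1 = -5/11;  a_1 = 15;  x_2 = (x_1 − 15)/17 = -10/11
  x_2 = -10/11;  a_2 = 13;  x_3 = (x_2 − 13)/17 = -9/11
  x_3 = -9/11;  a_3 = 10;  x_4 = (x_3 − 10)/17 = -7/11
Digits: (9, 15, 13, 10).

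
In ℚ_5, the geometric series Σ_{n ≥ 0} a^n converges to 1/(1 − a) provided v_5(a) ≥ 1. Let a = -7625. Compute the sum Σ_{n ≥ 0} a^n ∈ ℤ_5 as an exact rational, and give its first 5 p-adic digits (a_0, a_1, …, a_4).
Σ a^n = 1/(1 − a) = 1/7626;  first 5 digits = (1, 0, 0, 4, 2)

v_5(a) = 3 ≥ 1, so the series converges in ℤ_5 to 1/(1 − a) = 1/(1 − (-7625)) = 1/7626. Expand this rational in ℤ_5: compute digits iteratively via d_i = x_i mod 5, x_{i+1} = (x_i − d_i)/5. The first 5 digits are (1, 0, 0, 4, 2).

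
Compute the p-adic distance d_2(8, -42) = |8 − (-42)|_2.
d_2(8, -42) = 1/2

Step 1 — x − y = 8 − (-42) = 50. Step 2 — v_2(50) = 1 (factor: 50 = (2^1 · 25); the sign does not affect v_p). Step 3 — |x − y|_2 = 2^{-1} = 1/2.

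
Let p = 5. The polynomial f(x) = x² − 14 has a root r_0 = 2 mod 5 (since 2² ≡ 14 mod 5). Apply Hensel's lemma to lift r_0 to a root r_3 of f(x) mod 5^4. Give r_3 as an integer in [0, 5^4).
r_3 = 542 (mod 625)

Hensel's recurrence: r_{i+1} = r_i − f(r_i)·(f′(r_i))^{-1} mod 5^{i+2}, with f′(x) = 2x. Iterate:
  r_0 = 2 (mod 5)
  r_1 = 17 (mod 25)
  r_2 = 42 (mod 125)
  r_3 = 542 (mod 625)
Final: r_3 = 542, and one checks f(r_3) ≡ 0 mod 5^4.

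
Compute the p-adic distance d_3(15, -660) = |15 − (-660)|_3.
d_3(15, -660) = 1/27

Step 1 — x − y = 15 − (-660) = 675. Step 2 — v_3(675) = 3 (factor: 675 = (3^3 · 25); the sign does not affect v_p). Step 3 — |x − y|_3 = 3^{-3} = 1/27.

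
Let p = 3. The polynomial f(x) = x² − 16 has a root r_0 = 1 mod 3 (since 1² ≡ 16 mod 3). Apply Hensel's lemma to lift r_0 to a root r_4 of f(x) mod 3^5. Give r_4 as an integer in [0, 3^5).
r_4 = 4 (mod 243)

Hensel's recurrence: r_{i+1} = r_i − f(r_i)·(f′(r_i))^{-1} mod 3^{i+2}, with f′(x) = 2x. Iterate:
  r_0 = 1 (mod 3)
  r_1 = 4 (mod 9)
  r_2 = 4 (mod 27)
  r_3 = 4 (mod 81)
  r_4 = 4 (mod 243)
Final: r_4 = 4, and one checks f(r_4) ≡ 0 mod 3^5.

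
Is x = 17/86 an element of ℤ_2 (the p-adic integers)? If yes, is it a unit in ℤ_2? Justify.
x ∉ ℤ_2 (v_2(x) = -1 < 0)

ℤ_2 = {x ∈ ℚ_2 : v_2(x) ≥ 0} and ℤ_2^× = {x ∈ ℤ_2 : v_2(x) = 0}. Here v_2(17/86) = v_2(num) − v_2(den) = -1; compare against these criteria.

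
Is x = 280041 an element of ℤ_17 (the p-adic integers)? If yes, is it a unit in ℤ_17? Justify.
x ∈ ℤ_17 but not a unit; v_17(x) = 3 > 0

ℤ_17 = {x ∈ ℚ_17 : v_17(x) ≥ 0} and ℤ_17^× = {x ∈ ℤ_17 : v_17(x) = 0}. Here v_17(280041) = v_17(num) − v_17(den) = 3; compare against these criteria.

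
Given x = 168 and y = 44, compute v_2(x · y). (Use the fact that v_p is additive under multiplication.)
v_2(7392) = 5

v_p(x) = 3 (factor: 168 = 2^3 · 21); v_p(y) = 2 (factor: 44 = 2^2 · 11). Additivity: v_p(xy) = v_p(x) + v_p(y) = 3 + 2 = 5. (Direct check: xy = 7392 = 2^5 · (231).)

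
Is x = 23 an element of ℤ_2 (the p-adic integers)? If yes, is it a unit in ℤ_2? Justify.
x ∈ ℤ_2^× (unit); v_2(x) = 0

ℤ_2 = {x ∈ ℚ_2 : v_2(x) ≥ 0} and ℤ_2^× = {x ∈ ℤ_2 : v_2(x) = 0}. Here v_2(23) = v_2(num) − v_2(den) = 0; compare against these criteria.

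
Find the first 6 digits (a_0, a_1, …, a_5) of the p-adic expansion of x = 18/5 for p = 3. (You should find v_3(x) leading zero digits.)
(a_0, …, a_5) = (0, 0, 1, 1, 2, 1)

v_3(18/5) = 2, so a_0 = ... = a_1 = 0. Factor out: x = 3^2 · u with u = 2/5 a unit in ℤ_3. Expand u iteratively via a_{v+i} = u_i mod 3, u_{i+1} = (u_i − a_{v+i})/3:
  u_0 = 2/5;  a_2 = 1;  u_1 = (u_0 − 1)/3 = -1/5
  u_1 = -1/5;  a_3 = 1;  u_2 = (u_1 − 1)/3 = -2/5
  u_2 = -2/5;  a_4 = 2;  u_3 = (u_2 − 2)/3 = -4/5
  u_3 = -4/5;  a_5 = 1;  u_4 = (u_3 − 1)/3 = -3/5
Digits: (0, 0, 1, 1, 2, 1).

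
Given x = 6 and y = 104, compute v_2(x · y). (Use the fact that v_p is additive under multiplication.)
v_2(624) = 4

v_p(x) = 1 (factor: 6 = 2^1 · 3); v_p(y) = 3 (factor: 104 = 2^3 · 13). Additivity: v_p(xy) = v_p(x) + v_p(y) = 1 + 3 = 4. (Direct check: xy = 624 = 2^4 · (39).)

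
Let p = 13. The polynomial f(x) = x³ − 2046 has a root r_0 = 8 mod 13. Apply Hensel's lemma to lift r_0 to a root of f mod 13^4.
r_3 = 9862 (mod 28561)

Hensel: r_{i+1} = r_i − f(r_i)/f′(r_i) mod 13^{i+2}, where f′(x) = 3x². Iterate:
  r_0 = 8 (mod 13)
  r_1 = 60 (mod 169)
  r_2 = 1074 (mod 2197)
  r_3 = 9862 (mod 28561)
Final: r = 9862 with f(r) ≡ 0 mod 13^4.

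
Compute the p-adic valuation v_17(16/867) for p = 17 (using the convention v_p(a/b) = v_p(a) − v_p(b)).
v_17(16/867) = -2

Factor powers of 17 from the numerator and denominator of the reduced fraction: 16 = 17^0 · 16 and 867 = 17^2 · 3. Apply v_p(a/b) = v_p(a) − v_p(b): v_17(16/867) = 0 − 2 = -2.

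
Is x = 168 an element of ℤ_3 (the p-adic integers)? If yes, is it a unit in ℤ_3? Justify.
x ∈ ℤ_3 but not a unit; v_3(x) = 1 > 0

ℤ_3 = {x ∈ ℚ_3 : v_3(x) ≥ 0} and ℤ_3^× = {x ∈ ℤ_3 : v_3(x) = 0}. Here v_3(168) = v_3(num) − v_3(den) = 1; compare against these criteria.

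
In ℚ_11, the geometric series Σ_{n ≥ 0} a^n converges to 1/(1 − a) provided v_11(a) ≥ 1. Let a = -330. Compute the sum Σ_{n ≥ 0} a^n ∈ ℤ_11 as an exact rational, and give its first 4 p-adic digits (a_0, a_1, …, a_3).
Σ a^n = 1/(1 − a) = 1/331;  first 4 digits = (1, 3, 6, 9)

v_11(a) = 1 ≥ 1, so the series converges in ℤ_11 to 1/(1 − a) = 1/(1 − (-330)) = 1/331. Expand this rational in ℤ_11: compute digits iteratively via d_i = x_i mod 11, x_{i+1} = (x_i − d_i)/11. The first 4 digits are (1, 3, 6, 9).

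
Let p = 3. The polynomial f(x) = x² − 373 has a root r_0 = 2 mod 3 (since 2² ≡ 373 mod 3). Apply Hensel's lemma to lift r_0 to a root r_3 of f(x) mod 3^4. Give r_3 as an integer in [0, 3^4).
r_3 = 74 (mod 81)

Hensel's recurrence: r_{i+1} = r_i − f(r_i)·(f′(r_i))^{-1} mod 3^{i+2}, with f′(x) = 2x. Iterate:
  r_0 = 2 (mod 3)
  r_1 = 2 (mod 9)
  r_2 = 20 (mod 27)
  r_3 = 74 (mod 81)
Final: r_3 = 74, and one checks f(r_3) ≡ 0 mod 3^4.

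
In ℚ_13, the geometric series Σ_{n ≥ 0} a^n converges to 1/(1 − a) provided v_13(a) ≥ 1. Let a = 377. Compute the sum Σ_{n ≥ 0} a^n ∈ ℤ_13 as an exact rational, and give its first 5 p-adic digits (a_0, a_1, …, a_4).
Σ a^n = 1/(1 − a) = -1/376;  first 5 digits = (1, 3, 11, 0, 12)

v_13(a) = 1 ≥ 1, so the series converges in ℤ_13 to 1/(1 − a) = 1/(1 − 377) = -1/376. Expand this rational in ℤ_13: compute digits iteratively via d_i = x_i mod 13, x_{i+1} = (x_i − d_i)/13. The first 5 digits are (1, 3, 11, 0, 12).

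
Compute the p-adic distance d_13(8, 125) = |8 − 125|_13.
d_13(8, 125) = 1/13

Step 1 — x − y = 8 − 125 = -117. Step 2 — v_13(-117) = 1 (factor: -117 = −(13^1 · 9); the sign does not affect v_p). Step 3 — |x − y|_13 = 13^{-1} = 1/13.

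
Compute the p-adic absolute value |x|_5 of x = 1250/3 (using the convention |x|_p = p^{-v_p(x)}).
|1250/3|_5 = 1/625

Step 1 — compute v_5(x) by factoring powers of 5 out of the numerator and denominator: v_5(1250/3) = 4. Step 2 — apply |x|_p = p^{-v_p(x)} = 5^{-4} = 1/625.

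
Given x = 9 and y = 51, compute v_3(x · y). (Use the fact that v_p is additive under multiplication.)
v_3(459) = 3

v_p(x) = 2 (factor: 9 = 3^2 · 1); v_p(y) = 1 (factor: 51 = 3^1 · 17). Additivity: v_p(xy) = v_p(x) + v_p(y) = 2 + 1 = 3. (Direct check: xy = 459 = 3^3 · (17).)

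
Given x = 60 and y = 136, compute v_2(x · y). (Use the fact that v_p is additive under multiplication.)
v_2(8160) = 5

v_p(x) = 2 (factor: 60 = 2^2 · 15); v_p(y) = 3 (factor: 136 = 2^3 · 17). Additivity: v_p(xy) = v_p(x) + v_p(y) = 2 + 3 = 5. (Direct check: xy = 8160 = 2^5 · (255).)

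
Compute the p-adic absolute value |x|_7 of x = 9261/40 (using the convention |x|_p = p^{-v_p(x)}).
|9261/40|_7 = 1/343

Step 1 — compute v_7(x) by factoring powers of 7 out of the numerator and denominator: v_7(9261/40) = 3. Step 2 — apply |x|_p = p^{-v_p(x)} = 7^{-3} = 1/343.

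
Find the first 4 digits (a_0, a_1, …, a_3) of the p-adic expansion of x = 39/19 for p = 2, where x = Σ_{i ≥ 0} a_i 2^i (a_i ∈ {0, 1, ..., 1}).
(a_0, …, a_3) = (1, 0, 1, 1)

v_2(39/19) = 0 (numerator and denominator both coprime to 2), so x ∈ ℤ_2^×. Compute digits iteratively via a_i = x_i mod 2, x_{i+1} = (x_i − a_i)/2, with x_0 = x:
  x_0 = 39/19;  a_0 = 1;  x_1 = (x_0 − 1)/2 = 10/19
  x_1 = 10/19;  a_1 = 0;  x_2 = (x_1 − 0)/2 = 5/19
  x_2 = 5/19;  a_2 = 1;  x_3 = (x_2 − 1)/2 = -7/19
  x_3 = -7/19;  a_3 = 1;  x_4 = (x_3 − 1)/2 = -13/19
Digits: (1, 0, 1, 1).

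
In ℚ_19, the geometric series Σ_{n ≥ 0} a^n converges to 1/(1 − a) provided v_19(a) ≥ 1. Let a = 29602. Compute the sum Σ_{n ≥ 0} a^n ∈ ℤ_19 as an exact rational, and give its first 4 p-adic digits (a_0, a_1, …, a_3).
Σ a^n = 1/(1 − a) = -1/29601;  first 4 digits = (1, 0, 6, 4)

v_19(a) = 2 ≥ 1, so the series converges in ℤ_19 to 1/(1 − a) = 1/(1 − 29602) = -1/29601. Expand this rational in ℤ_19: compute digits iteratively via d_i = x_i mod 19, x_{i+1} = (x_i − d_i)/19. The first 4 digits are (1, 0, 6, 4).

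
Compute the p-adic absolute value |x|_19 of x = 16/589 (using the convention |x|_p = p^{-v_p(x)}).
|16/589|_19 = 19

Step 1 — compute v_19(x) by factoring powers of 19 out of the numerator and denominator: v_19(16/589) = -1. Step 2 — apply |x|_p = p^{-v_p(x)} = 19^{1} = 19.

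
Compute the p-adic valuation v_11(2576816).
v_11(2576816) = 5

v_11(n) is the largest exponent k such that 11^k divides n. Factor out: 2576816 = 11^5 · 16. (Sign doesn't affect v_p.) So v_11(2576816) = 5.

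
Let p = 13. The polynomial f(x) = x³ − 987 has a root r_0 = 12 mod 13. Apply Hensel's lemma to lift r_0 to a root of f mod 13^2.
r_1 = 103 (mod 169)

Hensel: r_{i+1} = r_i − f(r_i)/f′(r_i) mod 13^{i+2}, where f′(x) = 3x². Iterate:
  r_0 = 12 (mod 13)
  r_1 = 103 (mod 169)
Final: r = 103 with f(r) ≡ 0 mod 13^2.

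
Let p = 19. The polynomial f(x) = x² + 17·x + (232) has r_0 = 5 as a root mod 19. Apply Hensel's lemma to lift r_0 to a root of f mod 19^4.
r_3 = 121529 (mod 130321)

Hensel: r_{i+1} = r_i − f(r_i)·(f′(r_i))^{-1} mod 19^{i+2}, f′(x) = 2x + 17. Iterate:
  r_0 = 5 (mod 19)
  r_1 = 233 (mod 361)
  r_2 = 4926 (mod 6859)
  r_3 = 121529 (mod 130321)
Final: r = 121529 satisfies f(r) ≡ 0 mod 19^4.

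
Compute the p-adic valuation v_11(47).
v_11(47) = 0

v_11(n) is the largest exponent k such that 11^k divides n. Factor out: 47 = 11^0 · 47. (Sign doesn't affect v_p.) So v_11(47) = 0.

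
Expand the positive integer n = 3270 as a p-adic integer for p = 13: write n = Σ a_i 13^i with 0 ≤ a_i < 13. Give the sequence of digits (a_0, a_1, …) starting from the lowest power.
(a_0, a_1, …) = (7, 4, 6, 1)

Repeated division by 13 gives the digits low-to-high: 3270 = 7 + 4·13^1 + 6·13^2 + 1·13^3. Digit sequence: (7, 4, 6, 1).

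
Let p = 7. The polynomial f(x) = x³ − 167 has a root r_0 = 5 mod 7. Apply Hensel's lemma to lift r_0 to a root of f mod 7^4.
r_3 = 768 (mod 2401)

Hensel: r_{i+1} = r_i − f(r_i)/f′(r_i) mod 7^{i+2}, where f′(x) = 3x². Iterate:
  r_0 = 5 (mod 7)
  r_1 = 33 (mod 49)
  r_2 = 82 (mod 343)
  r_3 = 768 (mod 2401)
Final: r = 768 with f(r) ≡ 0 mod 7^4.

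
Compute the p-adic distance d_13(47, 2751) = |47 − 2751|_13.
d_13(47, 2751) = 1/169

Step 1 — x − y = 47 − 2751 = -2704. Step 2 — v_13(-2704) = 2 (factor: -2704 = −(13^2 · 16); the sign does not affect v_p). Step 3 — |x − y|_13 = 13^{-2} = 1/169.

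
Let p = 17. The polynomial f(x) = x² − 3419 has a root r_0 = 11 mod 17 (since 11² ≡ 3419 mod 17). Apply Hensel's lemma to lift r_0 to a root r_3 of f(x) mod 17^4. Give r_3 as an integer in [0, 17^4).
r_3 = 39859 (mod 83521)

Hensel's recurrence: r_{i+1} = r_i − f(r_i)·(f′(r_i))^{-1} mod 17^{i+2}, with f′(x) = 2x. Iterate:
  r_0 = 11 (mod 17)
  r_1 = 266 (mod 289)
  r_2 = 555 (mod 4913)
  r_3 = 39859 (mod 83521)
Final: r_3 = 39859, and one checks f(r_3) ≡ 0 mod 17^4.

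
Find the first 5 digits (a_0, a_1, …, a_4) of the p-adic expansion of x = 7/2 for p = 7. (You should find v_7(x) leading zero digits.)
(a_0, …, a_4) = (0, 4, 3, 3, 3)

v_7(7/2) = 1, so a_0 = ... = a_0 = 0. Factor out: x = 7^1 · u with u = 1/2 a unit in ℤ_7. Expand u iteratively via a_{v+i} = u_i mod 7, u_{i+1} = (u_i − a_{v+i})/7:
  u_0 = 1/2;  a_1 = 4;  u_1 = (u_0 − 4)/7 = -1/2
  u_1 = -1/2;  a_2 = 3;  u_2 = (u_1 − 3)/7 = -1/2
  u_2 = -1/2;  a_3 = 3;  u_3 = (u_2 − 3)/7 = -1/2
  u_3 = -1/2;  a_4 = 3;  u_4 = (u_3 − 3)/7 = -1/2
Digits: (0, 4, 3, 3, 3).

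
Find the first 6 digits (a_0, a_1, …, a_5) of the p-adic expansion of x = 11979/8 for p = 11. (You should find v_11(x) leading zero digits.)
(a_0, …, a_5) = (0, 0, 0, 8, 9, 6)

v_11(11979/8) = 3, so a_0 = ... = a_2 = 0. Factor out: x = 11^3 · u with u = 9/8 a unit in ℤ_11. Expand u iteratively via a_{v+i} = u_i mod 11, u_{i+1} = (u_i − a_{v+i})/11:
  u_0 = 9/8;  a_3 = 8;  u_1 = (u_0 − 8)/11 = -5/8
  u_1 = -5/8;  a_4 = 9;  u_2 = (u_1 − 9)/11 = -7/8
  u_2 = -7/8;  a_5 = 6;  u_3 = (u_2 − 6)/11 = -5/8
Digits: (0, 0, 0, 8, 9, 6).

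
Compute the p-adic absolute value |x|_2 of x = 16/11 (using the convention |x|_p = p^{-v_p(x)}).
|16/11|_2 = 1/16

Step 1 — compute v_2(x) by factoring powers of 2 out of the numerator and denominator: v_2(16/11) = 4. Step 2 — apply |x|_p = p^{-v_p(x)} = 2^{-4} = 1/16.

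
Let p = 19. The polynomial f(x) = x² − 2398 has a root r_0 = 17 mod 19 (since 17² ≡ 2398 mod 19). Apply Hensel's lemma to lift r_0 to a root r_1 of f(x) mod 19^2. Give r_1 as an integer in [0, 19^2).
r_1 = 302 (mod 361)

Hensel's recurrence: r_{i+1} = r_i − f(r_i)·(f′(r_i))^{-1} mod 19^{i+2}, with f′(x) = 2x. Iterate:
  r_0 = 17 (mod 19)
  r_1 = 302 (mod 361)
Final: r_1 = 302, and one checks f(r_1) ≡ 0 mod 19^2.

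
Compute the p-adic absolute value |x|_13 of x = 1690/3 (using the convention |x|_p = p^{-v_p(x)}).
|1690/3|_13 = 1/169

Step 1 — compute v_13(x) by factoring powers of 13 out of the numerator and denominator: v_13(1690/3) = 2. Step 2 — apply |x|_p = p^{-v_p(x)} = 13^{-2} = 1/169.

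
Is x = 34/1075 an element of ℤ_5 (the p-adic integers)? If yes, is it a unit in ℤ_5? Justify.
x ∉ ℤ_5 (v_5(x) = -2 < 0)

ℤ_5 = {x ∈ ℚ_5 : v_5(x) ≥ 0} and ℤ_5^× = {x ∈ ℤ_5 : v_5(x) = 0}. Here v_5(34/1075) = v_5(num) − v_5(den) = -2; compare against these criteria.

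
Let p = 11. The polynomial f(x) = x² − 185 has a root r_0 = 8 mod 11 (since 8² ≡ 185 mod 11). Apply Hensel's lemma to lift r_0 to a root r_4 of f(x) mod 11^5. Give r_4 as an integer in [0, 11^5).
r_4 = 6421 (mod 161051)

Hensel's recurrence: r_{i+1} = r_i − f(r_i)·(f′(r_i))^{-1} mod 11^{i+2}, with f′(x) = 2x. Iterate:
  r_0 = 8 (mod 11)
  r_1 = 8 (mod 121)
  r_2 = 1097 (mod 1331)
  r_3 = 6421 (mod 14641)
  r_4 = 6421 (mod 161051)
Final: r_4 = 6421, and one checks f(r_4) ≡ 0 mod 11^5.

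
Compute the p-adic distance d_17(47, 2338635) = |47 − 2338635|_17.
d_17(47, 2338635) = 1/83521

Step 1 — x − y = 47 − 2338635 = -2338588. Step 2 — v_17(-2338588) = 4 (factor: -2338588 = −(17^4 · 28); the sign does not affect v_p). Step 3 — |x − y|_17 = 17^{-4} = 1/83521.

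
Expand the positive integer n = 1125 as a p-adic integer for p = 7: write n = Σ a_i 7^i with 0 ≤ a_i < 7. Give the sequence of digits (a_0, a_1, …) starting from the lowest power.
(a_0, a_1, …) = (5, 6, 1, 3)

Repeated division by 7 gives the digits low-to-high: 1125 = 5 + 6·7^1 + 1·7^2 + 3·7^3. Digit sequence: (5, 6, 1, 3).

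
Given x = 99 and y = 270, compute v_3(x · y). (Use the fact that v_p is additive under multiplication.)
v_3(26730) = 5

v_p(x) = 2 (factor: 99 = 3^2 · 11); v_p(y) = 3 (factor: 270 = 3^3 · 10). Additivity: v_p(xy) = v_p(x) + v_p(y) = 2 + 3 = 5. (Direct check: xy = 26730 = 3^5 · (110).)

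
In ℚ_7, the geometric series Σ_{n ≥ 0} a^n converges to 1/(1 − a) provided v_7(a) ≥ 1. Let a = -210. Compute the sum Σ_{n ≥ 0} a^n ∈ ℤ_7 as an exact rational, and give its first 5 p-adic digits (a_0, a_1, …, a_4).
Σ a^n = 1/(1 − a) = 1/211;  first 5 digits = (1, 5, 6, 0, 6)

v_7(a) = 1 ≥ 1, so the series converges in ℤ_7 to 1/(1 − a) = 1/(1 − (-210)) = 1/211. Expand this rational in ℤ_7: compute digits iteratively via d_i = x_i mod 7, x_{i+1} = (x_i − d_i)/7. The first 5 digits are (1, 5, 6, 0, 6).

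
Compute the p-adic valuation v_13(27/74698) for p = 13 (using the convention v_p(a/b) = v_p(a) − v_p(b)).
v_13(27/74698) = -3

Factor powers of 13 from the numerator and denominator of the reduced fraction: 27 = 13^0 · 27 and 74698 = 13^3 · 34. Apply v_p(a/b) = v_p(a) − v_p(b): v_13(27/74698) = 0 − 3 = -3.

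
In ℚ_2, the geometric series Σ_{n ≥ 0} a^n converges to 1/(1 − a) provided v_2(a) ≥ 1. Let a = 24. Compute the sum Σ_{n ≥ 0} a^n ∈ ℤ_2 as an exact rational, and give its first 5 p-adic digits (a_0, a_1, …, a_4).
Σ a^n = 1/(1 − a) = -1/23;  first 5 digits = (1, 0, 0, 1, 1)

v_2(a) = 3 ≥ 1, so the series converges in ℤ_2 to 1/(1 − a) = 1/(1 − 24) = -1/23. Expand this rational in ℤ_2: compute digits iteratively via d_i = x_i mod 2, x_{i+1} = (x_i − d_i)/2. The first 5 digits are (1, 0, 0, 1, 1).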